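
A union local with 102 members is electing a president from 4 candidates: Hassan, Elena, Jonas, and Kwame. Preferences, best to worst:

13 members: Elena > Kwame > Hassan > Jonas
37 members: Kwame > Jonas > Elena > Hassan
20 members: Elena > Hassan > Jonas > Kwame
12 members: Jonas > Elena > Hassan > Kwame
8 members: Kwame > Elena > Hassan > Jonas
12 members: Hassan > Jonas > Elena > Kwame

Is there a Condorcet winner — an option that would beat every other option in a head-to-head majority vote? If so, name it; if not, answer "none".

none

Checking pairwise contests:
Elena beats Hassan 90–12.
Jonas beats Elena 61–41.
Hassan beats Jonas 53–49.
Elena beats Kwame 57–45.
Every option loses at least one head-to-head, so there is no Condorcet winner.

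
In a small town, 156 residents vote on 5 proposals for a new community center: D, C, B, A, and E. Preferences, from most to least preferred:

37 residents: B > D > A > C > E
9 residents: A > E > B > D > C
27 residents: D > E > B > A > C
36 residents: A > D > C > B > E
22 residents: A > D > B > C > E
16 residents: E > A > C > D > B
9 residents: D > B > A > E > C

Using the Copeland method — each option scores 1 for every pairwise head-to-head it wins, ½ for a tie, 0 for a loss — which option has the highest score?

D: beats C, B, and E; loses to A → score 3.
C: beats E; loses to D, B, and A → score 1.
B: beats C and E; loses to D and A → score 2.
A: beats D, C, B, and E → score 4.
E: loses to D, C, B, and A → score 0.
A has the best pairwise record.

A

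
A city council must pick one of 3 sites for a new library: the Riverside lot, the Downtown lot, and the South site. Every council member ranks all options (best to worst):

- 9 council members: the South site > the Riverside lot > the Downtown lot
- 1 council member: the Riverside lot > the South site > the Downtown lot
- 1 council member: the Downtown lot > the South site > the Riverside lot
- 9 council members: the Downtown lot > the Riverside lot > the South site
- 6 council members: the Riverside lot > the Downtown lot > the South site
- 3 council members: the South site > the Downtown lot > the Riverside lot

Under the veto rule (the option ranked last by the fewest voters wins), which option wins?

the Riverside lot

Last-place votes: the Riverside lot 4, the Downtown lot 10, the South site 15.
the Riverside lot is ranked last by the fewest voters, so the Riverside lot wins.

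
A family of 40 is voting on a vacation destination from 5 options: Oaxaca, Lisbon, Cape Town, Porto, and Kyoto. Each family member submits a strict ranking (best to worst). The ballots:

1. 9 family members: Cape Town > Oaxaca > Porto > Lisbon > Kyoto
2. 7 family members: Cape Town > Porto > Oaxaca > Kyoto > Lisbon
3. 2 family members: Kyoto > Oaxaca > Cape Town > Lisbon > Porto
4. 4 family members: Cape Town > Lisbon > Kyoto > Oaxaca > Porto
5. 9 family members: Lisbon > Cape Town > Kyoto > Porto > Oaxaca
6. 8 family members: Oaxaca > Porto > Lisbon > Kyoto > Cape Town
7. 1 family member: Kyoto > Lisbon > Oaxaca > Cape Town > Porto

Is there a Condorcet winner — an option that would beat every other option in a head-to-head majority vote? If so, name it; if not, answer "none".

Cape Town vs Oaxaca: 29–11 for Cape Town.
Cape Town vs Lisbon: 22–18 for Cape Town.
Cape Town vs Porto: 32–8 for Cape Town.
Cape Town vs Kyoto: 29–11 for Cape Town.
Cape Town beats every other option head-to-head.

Cape Town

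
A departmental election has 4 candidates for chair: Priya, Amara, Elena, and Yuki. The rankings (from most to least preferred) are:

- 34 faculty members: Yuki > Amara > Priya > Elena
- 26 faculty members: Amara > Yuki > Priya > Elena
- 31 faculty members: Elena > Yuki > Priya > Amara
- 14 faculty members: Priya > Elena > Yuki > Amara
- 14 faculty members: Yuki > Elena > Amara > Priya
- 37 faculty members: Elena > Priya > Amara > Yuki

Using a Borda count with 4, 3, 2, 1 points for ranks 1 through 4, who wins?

Yuki

Priya: 34·2 + 26·2 + 31·2 + 14·4 + 14·1 + 37·3 = 363
Amara: 34·3 + 26·4 + 31·1 + 14·1 + 14·2 + 37·2 = 353
Elena: 34·1 + 26·1 + 31·4 + 14·3 + 14·3 + 37·4 = 416
Yuki: 34·4 + 26·3 + 31·3 + 14·2 + 14·4 + 37·1 = 428
Yuki has the highest Borda score (428).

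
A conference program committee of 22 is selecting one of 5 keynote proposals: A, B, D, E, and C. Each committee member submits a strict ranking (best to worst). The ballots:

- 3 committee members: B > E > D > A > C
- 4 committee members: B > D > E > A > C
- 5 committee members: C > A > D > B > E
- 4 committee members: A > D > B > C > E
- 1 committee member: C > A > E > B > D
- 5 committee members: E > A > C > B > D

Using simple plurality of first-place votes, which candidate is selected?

First-place votes: A 4, B 7, D 0, E 5, C 6.
B has the most first-place votes.

B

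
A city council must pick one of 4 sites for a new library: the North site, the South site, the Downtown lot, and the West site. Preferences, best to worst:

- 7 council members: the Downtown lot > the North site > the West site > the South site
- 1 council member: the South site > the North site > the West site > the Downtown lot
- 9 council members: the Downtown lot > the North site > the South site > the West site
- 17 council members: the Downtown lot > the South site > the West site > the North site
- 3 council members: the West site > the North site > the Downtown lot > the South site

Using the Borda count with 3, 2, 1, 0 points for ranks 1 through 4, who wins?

the Downtown lot

the North site: 7·2 + 1·2 + 9·2 + 17·0 + 3·2 = 40
the South site: 7·0 + 1·3 + 9·1 + 17·2 + 3·0 = 46
the Downtown lot: 7·3 + 1·0 + 9·3 + 17·3 + 3·1 = 102
the West site: 7·1 + 1·1 + 9·0 + 17·1 + 3·3 = 34
the Downtown lot has the highest Borda score (102).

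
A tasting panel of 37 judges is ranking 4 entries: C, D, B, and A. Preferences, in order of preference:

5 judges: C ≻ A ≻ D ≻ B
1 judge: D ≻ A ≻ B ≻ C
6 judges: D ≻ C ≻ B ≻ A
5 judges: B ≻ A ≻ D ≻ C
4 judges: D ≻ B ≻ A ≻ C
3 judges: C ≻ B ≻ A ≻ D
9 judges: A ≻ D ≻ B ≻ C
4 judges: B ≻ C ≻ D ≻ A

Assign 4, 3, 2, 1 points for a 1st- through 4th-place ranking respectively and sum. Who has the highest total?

D

C: 5·4 + 1·1 + 6·3 + 5·1 + 4·1 + 3·4 + 9·1 + 4·3 = 81
D: 5·2 + 1·4 + 6·4 + 5·2 + 4·4 + 3·1 + 9·3 + 4·2 = 102
B: 5·1 + 1·2 + 6·2 + 5·4 + 4·3 + 3·3 + 9·2 + 4·4 = 94
A: 5·3 + 1·3 + 6·1 + 5·3 + 4·2 + 3·2 + 9·4 + 4·1 = 93
D has the highest Borda score (102).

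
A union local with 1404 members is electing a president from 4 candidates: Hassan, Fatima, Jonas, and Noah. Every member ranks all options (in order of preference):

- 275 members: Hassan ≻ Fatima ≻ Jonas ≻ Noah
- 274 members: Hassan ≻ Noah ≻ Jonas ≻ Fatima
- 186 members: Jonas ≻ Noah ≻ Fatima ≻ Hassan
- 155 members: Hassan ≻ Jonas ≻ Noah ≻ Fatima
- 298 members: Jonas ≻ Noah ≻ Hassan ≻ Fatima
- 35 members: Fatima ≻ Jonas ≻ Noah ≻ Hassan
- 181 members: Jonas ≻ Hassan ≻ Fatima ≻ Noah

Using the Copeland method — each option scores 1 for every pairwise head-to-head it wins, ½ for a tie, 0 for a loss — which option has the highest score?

Hassan: beats Fatima, Jonas, and Noah → score 3.
Fatima: loses to Hassan, Jonas, and Noah → score 0.
Jonas: beats Fatima and Noah; loses to Hassan → score 2.
Noah: beats Fatima; loses to Hassan and Jonas → score 1.
Hassan has the best pairwise record.

Hassan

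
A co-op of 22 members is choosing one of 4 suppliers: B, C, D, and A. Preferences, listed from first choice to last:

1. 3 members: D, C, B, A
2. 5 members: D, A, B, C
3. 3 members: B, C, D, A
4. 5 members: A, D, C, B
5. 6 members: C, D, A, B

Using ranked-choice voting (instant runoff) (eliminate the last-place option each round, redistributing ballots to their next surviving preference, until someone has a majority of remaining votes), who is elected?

D

Round 1: B 3, C 6, D 8, A 5. Eliminate B.
Round 2: C 9, D 8, A 5. Eliminate A.
Round 3: C 9, D 13. D has a majority.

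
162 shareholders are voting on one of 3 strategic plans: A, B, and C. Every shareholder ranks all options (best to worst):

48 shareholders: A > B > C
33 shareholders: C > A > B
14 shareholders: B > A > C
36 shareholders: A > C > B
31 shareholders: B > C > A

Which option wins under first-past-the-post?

A

First-place votes: A 84, B 45, C 33.
A has the most first-place votes.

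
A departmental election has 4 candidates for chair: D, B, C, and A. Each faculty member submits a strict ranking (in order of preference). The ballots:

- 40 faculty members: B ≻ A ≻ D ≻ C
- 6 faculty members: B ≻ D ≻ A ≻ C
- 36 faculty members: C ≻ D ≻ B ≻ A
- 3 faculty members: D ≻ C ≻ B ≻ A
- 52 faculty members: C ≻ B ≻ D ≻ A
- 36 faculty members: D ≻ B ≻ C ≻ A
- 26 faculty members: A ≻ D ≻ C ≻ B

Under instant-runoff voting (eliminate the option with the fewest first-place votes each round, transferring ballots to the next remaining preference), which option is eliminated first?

Round 1: D 39, B 46, C 88, A 26. Eliminate A.

A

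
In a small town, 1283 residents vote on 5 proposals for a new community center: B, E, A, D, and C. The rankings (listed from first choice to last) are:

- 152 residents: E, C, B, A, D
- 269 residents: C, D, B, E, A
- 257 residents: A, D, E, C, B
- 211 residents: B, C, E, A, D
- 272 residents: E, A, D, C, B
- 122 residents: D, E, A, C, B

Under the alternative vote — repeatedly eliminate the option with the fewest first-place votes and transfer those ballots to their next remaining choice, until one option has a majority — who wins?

E

Round 1: B 211, E 424, A 257, D 122, C 269. Eliminate D.
Round 2: B 211, E 546, A 257, C 269. Eliminate B.
Round 3: E 546, A 257, C 480. Eliminate A.
Round 4: E 803, C 480. E has a majority.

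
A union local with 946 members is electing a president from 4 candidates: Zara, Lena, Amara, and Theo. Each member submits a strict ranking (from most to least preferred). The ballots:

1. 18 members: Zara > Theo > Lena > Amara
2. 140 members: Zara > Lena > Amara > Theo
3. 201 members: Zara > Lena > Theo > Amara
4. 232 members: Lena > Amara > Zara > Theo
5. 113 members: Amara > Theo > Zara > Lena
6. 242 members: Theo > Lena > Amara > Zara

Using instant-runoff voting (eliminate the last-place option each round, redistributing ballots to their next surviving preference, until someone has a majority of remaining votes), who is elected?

Round 1: Zara 359, Lena 232, Amara 113, Theo 242. Eliminate Amara.
Round 2: Zara 359, Lena 232, Theo 355. Eliminate Lena.
Round 3: Zara 591, Theo 355. Zara has a majority.

Zara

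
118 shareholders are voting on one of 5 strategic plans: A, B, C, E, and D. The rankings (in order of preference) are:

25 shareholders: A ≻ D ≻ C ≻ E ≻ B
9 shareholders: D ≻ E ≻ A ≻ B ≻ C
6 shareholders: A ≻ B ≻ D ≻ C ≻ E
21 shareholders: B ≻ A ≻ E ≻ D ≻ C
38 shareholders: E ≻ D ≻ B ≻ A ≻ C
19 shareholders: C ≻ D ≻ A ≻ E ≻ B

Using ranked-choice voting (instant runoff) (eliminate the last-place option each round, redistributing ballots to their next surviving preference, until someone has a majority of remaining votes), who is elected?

A

Round 1: A 31, B 21, C 19, E 38, D 9. Eliminate D.
Round 2: A 31, B 21, C 19, E 47. Eliminate C.
Round 3: A 50, B 21, E 47. Eliminate B.
Round 4: A 71, E 47. A has a majority.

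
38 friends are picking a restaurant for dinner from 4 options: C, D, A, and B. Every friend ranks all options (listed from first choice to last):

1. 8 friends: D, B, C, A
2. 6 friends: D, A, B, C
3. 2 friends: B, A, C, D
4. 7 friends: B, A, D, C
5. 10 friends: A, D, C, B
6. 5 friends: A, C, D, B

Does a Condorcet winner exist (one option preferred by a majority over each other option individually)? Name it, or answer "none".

A vs C: 30–8 for A.
A vs D: 24–14 for A.
A vs B: 21–17 for A.
A beats every other option head-to-head.

A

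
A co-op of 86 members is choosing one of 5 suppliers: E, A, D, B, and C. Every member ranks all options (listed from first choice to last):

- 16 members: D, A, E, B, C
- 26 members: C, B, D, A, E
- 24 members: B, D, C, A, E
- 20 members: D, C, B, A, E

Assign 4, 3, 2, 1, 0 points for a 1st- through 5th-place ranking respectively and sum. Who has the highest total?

D

E: 16·2 + 26·0 + 24·0 + 20·0 = 32
A: 16·3 + 26·1 + 24·1 + 20·1 = 118
D: 16·4 + 26·2 + 24·3 + 20·4 = 268
B: 16·1 + 26·3 + 24·4 + 20·2 = 230
C: 16·0 + 26·4 + 24·2 + 20·3 = 212
D has the highest Borda score (268).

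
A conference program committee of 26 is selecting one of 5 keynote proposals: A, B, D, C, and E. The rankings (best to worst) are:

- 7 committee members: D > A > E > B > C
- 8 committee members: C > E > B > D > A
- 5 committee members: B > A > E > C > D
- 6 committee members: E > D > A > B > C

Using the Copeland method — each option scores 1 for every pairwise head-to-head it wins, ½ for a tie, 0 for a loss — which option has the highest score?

E

A: beats C; ties B; loses to D and E → score 1.5.
B: beats C; ties A and D; loses to E → score 2.
D: beats A; ties B and C; loses to E → score 2.
C: ties D; loses to A, B, and E → score 0.5.
E: beats A, B, D, and C → score 4.
E has the best pairwise record.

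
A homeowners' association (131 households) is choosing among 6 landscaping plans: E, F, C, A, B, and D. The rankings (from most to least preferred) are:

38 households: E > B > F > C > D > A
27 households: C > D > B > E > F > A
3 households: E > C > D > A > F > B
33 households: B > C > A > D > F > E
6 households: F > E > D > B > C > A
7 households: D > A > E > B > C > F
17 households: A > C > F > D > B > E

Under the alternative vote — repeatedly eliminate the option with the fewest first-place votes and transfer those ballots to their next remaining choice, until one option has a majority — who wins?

Round 1: E 41, F 6, C 27, A 17, B 33, D 7. Eliminate F.
Round 2: E 47, C 27, A 17, B 33, D 7. Eliminate D.
Round 3: E 47, C 27, A 24, B 33. Eliminate A.
Round 4: E 54, C 44, B 33. Eliminate B.
Round 5: E 54, C 77. C has a majority.

C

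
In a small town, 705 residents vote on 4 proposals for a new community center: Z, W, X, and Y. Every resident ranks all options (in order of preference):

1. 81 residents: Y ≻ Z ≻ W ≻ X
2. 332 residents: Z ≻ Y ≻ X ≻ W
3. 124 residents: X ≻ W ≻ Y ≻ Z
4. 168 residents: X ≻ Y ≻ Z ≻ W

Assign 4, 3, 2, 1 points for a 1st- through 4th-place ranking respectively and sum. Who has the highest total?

Z: 81·3 + 332·4 + 124·1 + 168·2 = 2031
W: 81·2 + 332·1 + 124·3 + 168·1 = 1034
X: 81·1 + 332·2 + 124·4 + 168·4 = 1913
Y: 81·4 + 332·3 + 124·2 + 168·3 = 2072
Y has the highest Borda score (2072).

Y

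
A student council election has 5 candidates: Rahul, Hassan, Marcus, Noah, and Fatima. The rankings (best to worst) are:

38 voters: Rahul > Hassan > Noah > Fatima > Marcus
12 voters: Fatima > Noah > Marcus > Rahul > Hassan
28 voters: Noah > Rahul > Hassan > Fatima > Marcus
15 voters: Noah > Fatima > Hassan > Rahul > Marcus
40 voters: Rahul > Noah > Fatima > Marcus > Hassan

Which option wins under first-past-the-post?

Rahul

First-place votes: Rahul 78, Hassan 0, Marcus 0, Noah 43, Fatima 12.
Rahul has the most first-place votes.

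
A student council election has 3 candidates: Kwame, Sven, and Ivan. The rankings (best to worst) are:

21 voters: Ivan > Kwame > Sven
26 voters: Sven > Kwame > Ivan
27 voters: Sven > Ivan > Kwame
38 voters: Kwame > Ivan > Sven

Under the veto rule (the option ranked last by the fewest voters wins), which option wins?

Ivan

Last-place votes: Kwame 27, Sven 59, Ivan 26.
Ivan is ranked last by the fewest voters, so Ivan wins.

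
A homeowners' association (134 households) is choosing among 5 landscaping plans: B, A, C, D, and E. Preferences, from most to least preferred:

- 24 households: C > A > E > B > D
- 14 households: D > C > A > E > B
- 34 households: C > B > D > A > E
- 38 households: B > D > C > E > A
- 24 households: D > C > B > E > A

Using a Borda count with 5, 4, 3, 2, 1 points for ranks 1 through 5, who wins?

C

B: 24·2 + 14·1 + 34·4 + 38·5 + 24·3 = 460
A: 24·4 + 14·3 + 34·2 + 38·1 + 24·1 = 268
C: 24·5 + 14·4 + 34·5 + 38·3 + 24·4 = 556
D: 24·1 + 14·5 + 34·3 + 38·4 + 24·5 = 468
E: 24·3 + 14·2 + 34·1 + 38·2 + 24·2 = 258
C has the highest Borda score (556).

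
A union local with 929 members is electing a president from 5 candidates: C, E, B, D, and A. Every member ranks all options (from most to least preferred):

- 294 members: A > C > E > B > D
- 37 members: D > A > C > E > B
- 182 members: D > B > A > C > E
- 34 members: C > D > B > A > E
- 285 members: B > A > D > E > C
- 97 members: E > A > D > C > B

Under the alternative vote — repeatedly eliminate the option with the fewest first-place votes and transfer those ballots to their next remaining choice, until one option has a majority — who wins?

B

Round 1: C 34, E 97, B 285, D 219, A 294. Eliminate C.
Round 2: E 97, B 285, D 253, A 294. Eliminate E.
Round 3: B 285, D 253, A 391. Eliminate D.
Round 4: B 501, A 428. B has a majority.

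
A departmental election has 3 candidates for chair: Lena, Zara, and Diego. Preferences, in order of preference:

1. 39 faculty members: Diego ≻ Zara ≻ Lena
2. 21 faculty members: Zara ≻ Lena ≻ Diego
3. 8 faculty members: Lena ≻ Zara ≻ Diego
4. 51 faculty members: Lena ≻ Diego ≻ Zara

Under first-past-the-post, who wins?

Lena

First-place votes: Lena 59, Zara 21, Diego 39.
Lena has the most first-place votes.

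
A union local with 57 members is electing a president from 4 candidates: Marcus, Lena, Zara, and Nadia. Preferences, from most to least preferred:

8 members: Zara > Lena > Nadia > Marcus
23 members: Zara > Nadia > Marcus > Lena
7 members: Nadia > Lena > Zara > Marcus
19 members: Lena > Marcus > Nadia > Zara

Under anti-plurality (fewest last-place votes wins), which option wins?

Last-place votes: Marcus 15, Lena 23, Zara 19, Nadia 0.
Nadia is ranked last by the fewest voters, so Nadia wins.

Nadia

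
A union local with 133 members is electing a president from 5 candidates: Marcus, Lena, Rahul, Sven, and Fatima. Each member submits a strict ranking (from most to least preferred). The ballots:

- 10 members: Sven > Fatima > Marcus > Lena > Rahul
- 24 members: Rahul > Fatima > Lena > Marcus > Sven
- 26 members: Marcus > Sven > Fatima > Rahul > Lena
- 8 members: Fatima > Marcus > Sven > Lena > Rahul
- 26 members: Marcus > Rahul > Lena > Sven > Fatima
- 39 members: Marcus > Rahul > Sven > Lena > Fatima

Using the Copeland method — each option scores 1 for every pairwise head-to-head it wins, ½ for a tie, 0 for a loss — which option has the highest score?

Marcus: beats Lena, Rahul, Sven, and Fatima → score 4.
Lena: loses to Marcus, Rahul, Sven, and Fatima → score 0.
Rahul: beats Lena, Sven, and Fatima; loses to Marcus → score 3.
Sven: beats Lena and Fatima; loses to Marcus and Rahul → score 2.
Fatima: beats Lena; loses to Marcus, Rahul, and Sven → score 1.
Marcus has the best pairwise record.

Marcus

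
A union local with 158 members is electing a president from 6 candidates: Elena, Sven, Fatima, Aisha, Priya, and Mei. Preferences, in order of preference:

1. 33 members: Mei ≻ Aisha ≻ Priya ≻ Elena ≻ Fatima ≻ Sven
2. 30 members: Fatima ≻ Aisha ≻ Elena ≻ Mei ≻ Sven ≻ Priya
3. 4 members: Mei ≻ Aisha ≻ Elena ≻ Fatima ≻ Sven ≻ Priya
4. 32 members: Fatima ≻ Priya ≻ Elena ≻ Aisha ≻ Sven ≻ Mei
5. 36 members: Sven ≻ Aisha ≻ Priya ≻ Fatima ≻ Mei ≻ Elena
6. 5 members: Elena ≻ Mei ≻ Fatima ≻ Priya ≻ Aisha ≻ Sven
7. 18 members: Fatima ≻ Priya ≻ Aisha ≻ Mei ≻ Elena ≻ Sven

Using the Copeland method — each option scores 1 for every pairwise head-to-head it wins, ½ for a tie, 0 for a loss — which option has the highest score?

Fatima

Elena: beats Sven; loses to Fatima, Aisha, Priya, and Mei → score 1.
Sven: loses to Elena, Fatima, Aisha, Priya, and Mei → score 0.
Fatima: beats Elena, Sven, Aisha, Priya, and Mei → score 5.
Aisha: beats Elena, Sven, Priya, and Mei; loses to Fatima → score 4.
Priya: beats Elena, Sven, and Mei; loses to Fatima and Aisha → score 3.
Mei: beats Elena and Sven; loses to Fatima, Aisha, and Priya → score 2.
Fatima has the best pairwise record.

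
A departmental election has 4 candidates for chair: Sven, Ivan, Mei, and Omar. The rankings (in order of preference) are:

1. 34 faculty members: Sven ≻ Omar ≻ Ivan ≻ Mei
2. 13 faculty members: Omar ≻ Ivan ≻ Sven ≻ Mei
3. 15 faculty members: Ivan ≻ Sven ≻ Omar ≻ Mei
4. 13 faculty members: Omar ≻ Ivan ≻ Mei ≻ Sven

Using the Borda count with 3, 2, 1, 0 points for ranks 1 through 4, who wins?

Omar

Sven: 34·3 + 13·1 + 15·2 + 13·0 = 145
Ivan: 34·1 + 13·2 + 15·3 + 13·2 = 131
Mei: 34·0 + 13·0 + 15·0 + 13·1 = 13
Omar: 34·2 + 13·3 + 15·1 + 13·3 = 161
Omar has the highest Borda score (161).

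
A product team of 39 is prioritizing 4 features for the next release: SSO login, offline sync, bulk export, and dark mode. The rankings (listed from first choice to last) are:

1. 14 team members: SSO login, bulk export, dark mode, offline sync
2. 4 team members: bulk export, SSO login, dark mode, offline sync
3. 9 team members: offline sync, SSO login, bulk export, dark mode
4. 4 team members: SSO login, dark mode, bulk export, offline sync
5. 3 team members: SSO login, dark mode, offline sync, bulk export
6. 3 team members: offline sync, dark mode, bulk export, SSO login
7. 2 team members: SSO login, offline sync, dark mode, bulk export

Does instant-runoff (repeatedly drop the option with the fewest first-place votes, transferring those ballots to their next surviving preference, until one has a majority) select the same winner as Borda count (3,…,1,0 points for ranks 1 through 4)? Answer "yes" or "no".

Instant-runoff — R1 SSO login 23, offline sync 12, bulk export 4, dark mode 0 (SSO login winner). Winner: SSO login.
Borda — scores: SSO login 95, offline sync 43, bulk export 56, dark mode 40. Winner: SSO login.
The two methods agree.

yes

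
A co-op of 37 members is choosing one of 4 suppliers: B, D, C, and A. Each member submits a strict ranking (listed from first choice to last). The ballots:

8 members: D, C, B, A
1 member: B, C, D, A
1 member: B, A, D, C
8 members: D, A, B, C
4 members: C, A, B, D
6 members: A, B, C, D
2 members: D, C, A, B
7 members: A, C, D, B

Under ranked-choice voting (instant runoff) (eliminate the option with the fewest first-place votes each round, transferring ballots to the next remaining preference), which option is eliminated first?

Round 1: B 2, D 18, C 4, A 13. Eliminate B.

B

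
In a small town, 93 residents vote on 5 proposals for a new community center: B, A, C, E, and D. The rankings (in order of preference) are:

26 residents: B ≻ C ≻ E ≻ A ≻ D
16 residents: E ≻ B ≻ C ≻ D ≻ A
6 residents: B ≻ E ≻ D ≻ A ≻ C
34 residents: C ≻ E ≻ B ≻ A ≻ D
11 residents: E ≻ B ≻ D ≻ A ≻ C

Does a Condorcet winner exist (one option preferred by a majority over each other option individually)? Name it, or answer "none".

none

Checking pairwise contests:
E beats B 61–32.
B beats A 93–0.
B beats C 59–34.
C beats E 60–33.
B beats D 93–0.
Every option loses at least one head-to-head, so there is no Condorcet winner.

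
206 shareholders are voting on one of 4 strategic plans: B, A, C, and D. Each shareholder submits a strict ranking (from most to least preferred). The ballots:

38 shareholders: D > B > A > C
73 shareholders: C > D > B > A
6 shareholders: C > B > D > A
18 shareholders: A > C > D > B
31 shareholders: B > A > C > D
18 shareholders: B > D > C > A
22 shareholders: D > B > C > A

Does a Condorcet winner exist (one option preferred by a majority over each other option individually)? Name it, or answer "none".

Checking pairwise contests:
D beats B 151–55.
B beats A 188–18.
B beats C 109–97.
C beats D 128–78.
Every option loses at least one head-to-head, so there is no Condorcet winner.

none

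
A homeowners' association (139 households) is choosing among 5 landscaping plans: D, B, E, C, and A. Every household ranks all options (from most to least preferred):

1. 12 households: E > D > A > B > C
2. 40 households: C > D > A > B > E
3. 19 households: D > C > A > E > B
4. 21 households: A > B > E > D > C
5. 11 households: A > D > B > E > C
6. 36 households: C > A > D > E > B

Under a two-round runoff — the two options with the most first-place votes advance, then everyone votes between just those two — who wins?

Round 1 first-place votes: D 19, B 0, E 12, C 76, A 32.
C and A advance.
Runoff: C is preferred to A by 95 voters; A by 44.
C wins the runoff.

C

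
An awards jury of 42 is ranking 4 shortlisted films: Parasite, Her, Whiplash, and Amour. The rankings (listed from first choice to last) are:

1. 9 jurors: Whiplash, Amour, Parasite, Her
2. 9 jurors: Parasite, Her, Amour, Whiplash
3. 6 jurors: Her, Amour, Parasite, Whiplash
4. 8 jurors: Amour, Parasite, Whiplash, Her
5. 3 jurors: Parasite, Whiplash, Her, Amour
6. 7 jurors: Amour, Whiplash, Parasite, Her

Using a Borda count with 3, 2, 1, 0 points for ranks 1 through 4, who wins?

Amour

Parasite: 9·1 + 9·3 + 6·1 + 8·2 + 3·3 + 7·1 = 74
Her: 9·0 + 9·2 + 6·3 + 8·0 + 3·1 + 7·0 = 39
Whiplash: 9·3 + 9·0 + 6·0 + 8·1 + 3·2 + 7·2 = 55
Amour: 9·2 + 9·1 + 6·2 + 8·3 + 3·0 + 7·3 = 84
Amour has the highest Borda score (84).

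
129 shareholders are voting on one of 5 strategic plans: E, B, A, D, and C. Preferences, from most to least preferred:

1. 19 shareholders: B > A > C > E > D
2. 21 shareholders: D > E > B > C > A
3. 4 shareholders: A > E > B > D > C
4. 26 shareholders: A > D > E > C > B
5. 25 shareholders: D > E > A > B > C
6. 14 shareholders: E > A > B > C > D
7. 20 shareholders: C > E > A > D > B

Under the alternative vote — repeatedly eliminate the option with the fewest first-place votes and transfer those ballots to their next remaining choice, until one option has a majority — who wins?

A

Round 1: E 14, B 19, A 30, D 46, C 20. Eliminate E.
Round 2: B 19, A 44, D 46, C 20. Eliminate B.
Round 3: A 63, D 46, C 20. Eliminate C.
Round 4: A 83, D 46. A has a majority.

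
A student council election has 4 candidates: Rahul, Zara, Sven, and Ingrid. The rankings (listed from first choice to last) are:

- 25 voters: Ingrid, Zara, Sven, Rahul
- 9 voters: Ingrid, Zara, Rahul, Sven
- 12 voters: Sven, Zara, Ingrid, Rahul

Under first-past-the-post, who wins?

Ingrid

First-place votes: Rahul 0, Zara 0, Sven 12, Ingrid 34.
Ingrid has the most first-place votes.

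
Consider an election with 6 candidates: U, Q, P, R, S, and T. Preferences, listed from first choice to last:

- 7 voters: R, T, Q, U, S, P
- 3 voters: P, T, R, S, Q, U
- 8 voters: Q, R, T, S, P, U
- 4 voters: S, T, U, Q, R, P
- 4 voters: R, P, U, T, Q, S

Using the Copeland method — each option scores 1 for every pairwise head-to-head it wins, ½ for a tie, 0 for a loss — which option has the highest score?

U: loses to Q, P, R, S, and T → score 0.
Q: beats U, P, and S; loses to R and T → score 3.
P: beats U; loses to Q, R, S, and T → score 1.
R: beats U, Q, P, S, and T → score 5.
S: beats U and P; loses to Q, R, and T → score 2.
T: beats U, Q, P, and S; loses to R → score 4.
R has the best pairwise record.

R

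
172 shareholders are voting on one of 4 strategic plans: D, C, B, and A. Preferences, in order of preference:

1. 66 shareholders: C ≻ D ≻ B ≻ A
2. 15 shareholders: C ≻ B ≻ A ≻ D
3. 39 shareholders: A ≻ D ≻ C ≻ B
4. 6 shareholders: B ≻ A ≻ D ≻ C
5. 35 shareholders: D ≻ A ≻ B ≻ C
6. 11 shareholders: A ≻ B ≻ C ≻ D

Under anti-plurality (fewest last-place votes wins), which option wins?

D

Last-place votes: D 26, C 41, B 39, A 66.
D is ranked last by the fewest voters, so D wins.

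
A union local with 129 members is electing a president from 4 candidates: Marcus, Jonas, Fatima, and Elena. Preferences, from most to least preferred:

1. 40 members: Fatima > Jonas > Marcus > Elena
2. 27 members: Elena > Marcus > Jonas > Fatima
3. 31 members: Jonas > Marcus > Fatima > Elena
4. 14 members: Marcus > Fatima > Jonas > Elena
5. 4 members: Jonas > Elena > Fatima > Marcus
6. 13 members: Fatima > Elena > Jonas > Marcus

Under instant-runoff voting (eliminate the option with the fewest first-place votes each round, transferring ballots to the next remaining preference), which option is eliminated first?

Round 1: Marcus 14, Jonas 35, Fatima 53, Elena 27. Eliminate Marcus.

Marcus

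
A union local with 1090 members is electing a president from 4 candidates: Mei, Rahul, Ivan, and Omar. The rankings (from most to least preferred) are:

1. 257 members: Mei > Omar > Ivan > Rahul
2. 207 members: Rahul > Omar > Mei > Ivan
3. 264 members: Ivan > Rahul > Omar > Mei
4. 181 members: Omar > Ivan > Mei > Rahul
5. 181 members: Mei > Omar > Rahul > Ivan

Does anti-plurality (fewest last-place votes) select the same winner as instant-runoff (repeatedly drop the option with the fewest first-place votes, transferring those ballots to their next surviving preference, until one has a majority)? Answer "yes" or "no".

Anti-plurality — last-place votes: Mei 264, Rahul 438, Ivan 388, Omar 0. Winner: Omar.
Instant-runoff — R1 Mei 438, Rahul 207, Ivan 264, Omar 181 (Omar out); R2 Mei 438, Rahul 207, Ivan 445 (Rahul out); R3 Mei 645, Ivan 445 (Mei winner). Winner: Mei.
The two methods disagree.

no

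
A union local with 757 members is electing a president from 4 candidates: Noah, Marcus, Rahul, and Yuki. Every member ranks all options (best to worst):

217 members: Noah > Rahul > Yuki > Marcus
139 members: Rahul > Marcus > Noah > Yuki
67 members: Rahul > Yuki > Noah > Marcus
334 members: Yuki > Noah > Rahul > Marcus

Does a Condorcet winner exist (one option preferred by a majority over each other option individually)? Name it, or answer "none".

none

Checking pairwise contests:
Yuki beats Noah 401–356.
Noah beats Marcus 618–139.
Noah beats Rahul 551–206.
Rahul beats Yuki 423–334.
Every option loses at least one head-to-head, so there is no Condorcet winner.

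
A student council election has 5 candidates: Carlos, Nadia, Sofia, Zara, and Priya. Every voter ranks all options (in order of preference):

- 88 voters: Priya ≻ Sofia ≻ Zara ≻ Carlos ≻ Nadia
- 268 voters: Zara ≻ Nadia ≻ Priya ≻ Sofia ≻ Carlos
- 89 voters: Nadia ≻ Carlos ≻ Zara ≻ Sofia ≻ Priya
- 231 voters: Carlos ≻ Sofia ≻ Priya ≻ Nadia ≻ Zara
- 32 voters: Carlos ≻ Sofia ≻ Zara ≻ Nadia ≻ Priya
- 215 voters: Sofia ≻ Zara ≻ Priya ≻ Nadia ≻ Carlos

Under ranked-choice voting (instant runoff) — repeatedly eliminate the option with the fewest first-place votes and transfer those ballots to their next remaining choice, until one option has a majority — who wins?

Sofia

Round 1: Carlos 263, Nadia 89, Sofia 215, Zara 268, Priya 88. Eliminate Priya.
Round 2: Carlos 263, Nadia 89, Sofia 303, Zara 268. Eliminate Nadia.
Round 3: Carlos 352, Sofia 303, Zara 268. Eliminate Zara.
Round 4: Carlos 352, Sofia 571. Sofia has a majority.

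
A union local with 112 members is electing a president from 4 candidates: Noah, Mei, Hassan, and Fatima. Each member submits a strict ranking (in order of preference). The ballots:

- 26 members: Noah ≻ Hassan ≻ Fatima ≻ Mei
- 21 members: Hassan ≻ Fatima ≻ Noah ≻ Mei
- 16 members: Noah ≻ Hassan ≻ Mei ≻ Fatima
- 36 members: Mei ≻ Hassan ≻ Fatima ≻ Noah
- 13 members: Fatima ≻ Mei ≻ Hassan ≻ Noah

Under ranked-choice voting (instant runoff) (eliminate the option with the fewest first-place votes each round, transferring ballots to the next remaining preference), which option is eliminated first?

Round 1: Noah 42, Mei 36, Hassan 21, Fatima 13. Eliminate Fatima.

Fatima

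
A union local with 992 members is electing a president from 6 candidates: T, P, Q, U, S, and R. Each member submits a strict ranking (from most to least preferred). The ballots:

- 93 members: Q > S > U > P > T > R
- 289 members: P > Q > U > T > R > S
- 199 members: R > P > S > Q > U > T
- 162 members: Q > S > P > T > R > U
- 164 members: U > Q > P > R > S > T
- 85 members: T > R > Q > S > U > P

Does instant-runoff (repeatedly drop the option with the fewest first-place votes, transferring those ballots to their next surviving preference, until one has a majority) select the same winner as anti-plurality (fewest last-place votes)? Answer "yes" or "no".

yes

Instant-runoff — R1 T 85, P 289, Q 255, U 164, S 0, R 199 (S out); R2 T 85, P 289, Q 255, U 164, R 199 (T out); R3 P 289, Q 255, U 164, R 284 (U out); R4 P 289, Q 419, R 284 (R out); R5 P 488, Q 504 (Q winner). Winner: Q.
Anti-plurality — last-place votes: T 363, P 85, Q 0, U 162, S 289, R 93. Winner: Q.
The two methods agree.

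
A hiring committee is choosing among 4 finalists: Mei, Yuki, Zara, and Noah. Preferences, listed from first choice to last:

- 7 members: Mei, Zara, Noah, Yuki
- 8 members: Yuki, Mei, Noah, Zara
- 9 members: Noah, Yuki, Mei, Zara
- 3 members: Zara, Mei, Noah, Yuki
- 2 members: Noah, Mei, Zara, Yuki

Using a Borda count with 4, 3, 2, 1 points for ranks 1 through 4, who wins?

Mei

Mei: 7·4 + 8·3 + 9·2 + 3·3 + 2·3 = 85
Yuki: 7·1 + 8·4 + 9·3 + 3·1 + 2·1 = 71
Zara: 7·3 + 8·1 + 9·1 + 3·4 + 2·2 = 54
Noah: 7·2 + 8·2 + 9·4 + 3·2 + 2·4 = 80
Mei has the highest Borda score (85).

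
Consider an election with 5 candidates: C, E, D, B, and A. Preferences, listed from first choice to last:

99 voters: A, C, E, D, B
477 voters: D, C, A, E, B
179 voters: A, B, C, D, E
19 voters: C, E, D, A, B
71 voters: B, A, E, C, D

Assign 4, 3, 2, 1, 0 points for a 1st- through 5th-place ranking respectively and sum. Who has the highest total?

A

C: 99·3 + 477·3 + 179·2 + 19·4 + 71·1 = 2233
E: 99·2 + 477·1 + 179·0 + 19·3 + 71·2 = 874
D: 99·1 + 477·4 + 179·1 + 19·2 + 71·0 = 2224
B: 99·0 + 477·0 + 179·3 + 19·0 + 71·4 = 821
A: 99·4 + 477·2 + 179·4 + 19·1 + 71·3 = 2298
A has the highest Borda score (2298).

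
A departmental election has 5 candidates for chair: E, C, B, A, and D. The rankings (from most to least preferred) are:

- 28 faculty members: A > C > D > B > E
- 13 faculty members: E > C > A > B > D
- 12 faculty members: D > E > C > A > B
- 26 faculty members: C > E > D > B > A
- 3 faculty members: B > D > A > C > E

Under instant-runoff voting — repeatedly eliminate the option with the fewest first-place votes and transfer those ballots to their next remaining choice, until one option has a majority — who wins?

C

Round 1: E 13, C 26, B 3, A 28, D 12. Eliminate B.
Round 2: E 13, C 26, A 28, D 15. Eliminate E.
Round 3: C 39, A 28, D 15. Eliminate D.
Round 4: C 51, A 31. C has a majority.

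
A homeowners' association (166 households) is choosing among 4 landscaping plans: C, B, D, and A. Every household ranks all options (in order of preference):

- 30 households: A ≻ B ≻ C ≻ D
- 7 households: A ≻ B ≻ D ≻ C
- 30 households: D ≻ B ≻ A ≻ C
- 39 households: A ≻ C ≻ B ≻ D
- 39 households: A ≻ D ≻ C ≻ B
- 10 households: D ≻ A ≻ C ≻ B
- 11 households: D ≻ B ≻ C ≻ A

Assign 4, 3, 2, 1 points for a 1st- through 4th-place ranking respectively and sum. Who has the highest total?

A

C: 30·2 + 7·1 + 30·1 + 39·3 + 39·2 + 10·2 + 11·2 = 334
B: 30·3 + 7·3 + 30·3 + 39·2 + 39·1 + 10·1 + 11·3 = 361
D: 30·1 + 7·2 + 30·4 + 39·1 + 39·3 + 10·4 + 11·4 = 404
A: 30·4 + 7·4 + 30·2 + 39·4 + 39·4 + 10·3 + 11·1 = 561
A has the highest Borda score (561).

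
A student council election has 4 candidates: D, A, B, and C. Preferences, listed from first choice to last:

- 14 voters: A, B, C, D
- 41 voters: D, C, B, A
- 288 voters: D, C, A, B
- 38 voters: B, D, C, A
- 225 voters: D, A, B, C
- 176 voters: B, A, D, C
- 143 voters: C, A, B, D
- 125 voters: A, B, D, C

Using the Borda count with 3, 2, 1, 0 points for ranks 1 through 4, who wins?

D

D: 14·0 + 41·3 + 288·3 + 38·2 + 225·3 + 176·1 + 143·0 + 125·1 = 2039
A: 14·3 + 41·0 + 288·1 + 38·0 + 225·2 + 176·2 + 143·2 + 125·3 = 1793
B: 14·2 + 41·1 + 288·0 + 38·3 + 225·1 + 176·3 + 143·1 + 125·2 = 1329
C: 14·1 + 41·2 + 288·2 + 38·1 + 225·0 + 176·0 + 143·3 + 125·0 = 1139
D has the highest Borda score (2039).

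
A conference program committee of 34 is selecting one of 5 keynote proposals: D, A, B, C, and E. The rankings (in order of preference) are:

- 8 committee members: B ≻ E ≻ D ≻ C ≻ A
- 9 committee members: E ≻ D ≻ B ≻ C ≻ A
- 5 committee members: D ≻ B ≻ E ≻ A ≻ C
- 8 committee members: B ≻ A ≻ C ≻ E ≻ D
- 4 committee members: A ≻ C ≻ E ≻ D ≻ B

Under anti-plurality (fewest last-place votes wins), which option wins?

E

Last-place votes: D 8, A 17, B 4, C 5, E 0.
E is ranked last by the fewest voters, so E wins.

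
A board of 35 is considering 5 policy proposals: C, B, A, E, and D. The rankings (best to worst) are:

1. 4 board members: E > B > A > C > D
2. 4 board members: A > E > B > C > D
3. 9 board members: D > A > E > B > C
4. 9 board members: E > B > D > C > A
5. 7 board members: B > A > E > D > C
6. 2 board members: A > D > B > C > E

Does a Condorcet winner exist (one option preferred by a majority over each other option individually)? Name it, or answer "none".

Checking pairwise contests:
B beats C 35–0.
E beats B 26–9.
B beats A 20–15.
A beats E 22–13.
B beats D 24–11.
Every option loses at least one head-to-head, so there is no Condorcet winner.

none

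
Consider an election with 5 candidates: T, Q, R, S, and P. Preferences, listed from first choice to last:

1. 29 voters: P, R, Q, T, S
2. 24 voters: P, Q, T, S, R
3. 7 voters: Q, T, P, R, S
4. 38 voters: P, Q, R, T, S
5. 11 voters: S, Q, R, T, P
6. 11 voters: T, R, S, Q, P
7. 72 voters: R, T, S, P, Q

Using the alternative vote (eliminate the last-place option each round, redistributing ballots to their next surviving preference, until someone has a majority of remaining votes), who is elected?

P

Round 1: T 11, Q 7, R 72, S 11, P 91. Eliminate Q.
Round 2: T 18, R 72, S 11, P 91. Eliminate S.
Round 3: T 18, R 83, P 91. Eliminate T.
Round 4: R 94, P 98. P has a majority.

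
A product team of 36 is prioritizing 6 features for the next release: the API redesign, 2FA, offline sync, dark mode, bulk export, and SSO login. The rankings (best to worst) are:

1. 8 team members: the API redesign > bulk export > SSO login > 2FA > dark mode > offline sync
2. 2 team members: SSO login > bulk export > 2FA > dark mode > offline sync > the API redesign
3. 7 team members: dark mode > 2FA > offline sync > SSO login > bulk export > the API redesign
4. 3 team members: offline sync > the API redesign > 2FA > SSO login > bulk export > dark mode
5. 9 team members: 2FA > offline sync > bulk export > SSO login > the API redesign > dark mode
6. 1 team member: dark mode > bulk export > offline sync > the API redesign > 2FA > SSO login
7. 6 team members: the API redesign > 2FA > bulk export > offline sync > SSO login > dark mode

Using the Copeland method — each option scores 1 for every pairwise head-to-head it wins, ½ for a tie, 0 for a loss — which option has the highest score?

2FA

the API redesign: beats dark mode; ties 2FA and SSO login; loses to offline sync and bulk export → score 2.
2FA: beats offline sync, dark mode, bulk export, and SSO login; ties the API redesign → score 4.5.
offline sync: beats the API redesign, bulk export, and SSO login; ties dark mode; loses to 2FA → score 3.5.
dark mode: ties offline sync; loses to the API redesign, 2FA, bulk export, and SSO login → score 0.5.
bulk export: beats the API redesign, dark mode, and SSO login; loses to 2FA and offline sync → score 3.
SSO login: beats dark mode; ties the API redesign; loses to 2FA, offline sync, and bulk export → score 1.5.
2FA has the best pairwise record.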